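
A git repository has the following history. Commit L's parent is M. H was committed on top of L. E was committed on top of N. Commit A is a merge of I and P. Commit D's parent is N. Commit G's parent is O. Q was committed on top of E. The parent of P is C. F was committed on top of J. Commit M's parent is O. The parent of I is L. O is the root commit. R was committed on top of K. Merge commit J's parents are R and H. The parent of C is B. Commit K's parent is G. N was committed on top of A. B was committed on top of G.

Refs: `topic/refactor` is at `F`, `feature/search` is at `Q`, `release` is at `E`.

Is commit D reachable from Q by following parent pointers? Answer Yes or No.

No

Ancestors of Q: {A, B, C, E, G, I, L, M, N, O, P, Q}.
D is not in that set, so it is not an ancestor of Q.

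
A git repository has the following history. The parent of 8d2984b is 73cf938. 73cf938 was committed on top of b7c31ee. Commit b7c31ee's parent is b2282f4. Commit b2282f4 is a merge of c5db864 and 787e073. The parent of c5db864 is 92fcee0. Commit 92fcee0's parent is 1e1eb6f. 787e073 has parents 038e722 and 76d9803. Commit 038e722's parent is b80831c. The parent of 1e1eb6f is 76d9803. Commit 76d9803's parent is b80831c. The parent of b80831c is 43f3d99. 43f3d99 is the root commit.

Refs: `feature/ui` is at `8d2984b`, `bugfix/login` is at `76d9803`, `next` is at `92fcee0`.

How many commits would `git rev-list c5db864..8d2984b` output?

6

Reachable from 8d2984b: {038e722, 1e1eb6f, 43f3d99, 73cf938, 76d9803, 787e073, 8d2984b, 92fcee0, b2282f4, b7c31ee, b80831c, c5db864}.
Reachable from c5db864: {1e1eb6f, 43f3d99, 76d9803, 92fcee0, b80831c, c5db864}.
In 8d2984b's history but not c5db864's: {038e722, 73cf938, 787e073, 8d2984b, b2282f4, b7c31ee} — 6 commits.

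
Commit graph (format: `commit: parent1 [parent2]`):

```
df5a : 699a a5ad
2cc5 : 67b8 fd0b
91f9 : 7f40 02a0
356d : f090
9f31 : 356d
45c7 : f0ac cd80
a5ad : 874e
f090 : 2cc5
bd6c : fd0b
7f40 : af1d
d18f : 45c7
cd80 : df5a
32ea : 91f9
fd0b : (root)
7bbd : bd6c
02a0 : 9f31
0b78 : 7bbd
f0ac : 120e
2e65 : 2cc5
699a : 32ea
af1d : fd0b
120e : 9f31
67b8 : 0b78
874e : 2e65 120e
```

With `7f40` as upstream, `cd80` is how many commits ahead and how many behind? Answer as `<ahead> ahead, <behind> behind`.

Reachable from cd80: {02a0, 0b78, 120e, 2cc5, 2e65, 32ea, 356d, 67b8, 699a, 7bbd, 7f40, 874e, 91f9, 9f31, a5ad, af1d, bd6c, cd80, df5a, f090, fd0b}.
Reachable from 7f40: {7f40, af1d, fd0b}.
Only in cd80's history (ahead): {02a0, 0b78, 120e, 2cc5, 2e65, 32ea, 356d, 67b8, 699a, 7bbd, 874e, 91f9, 9f31, a5ad, bd6c, cd80, df5a, f090} — 18.
Only in 7f40's history (behind): {} — 0.

18 ahead, 0 behind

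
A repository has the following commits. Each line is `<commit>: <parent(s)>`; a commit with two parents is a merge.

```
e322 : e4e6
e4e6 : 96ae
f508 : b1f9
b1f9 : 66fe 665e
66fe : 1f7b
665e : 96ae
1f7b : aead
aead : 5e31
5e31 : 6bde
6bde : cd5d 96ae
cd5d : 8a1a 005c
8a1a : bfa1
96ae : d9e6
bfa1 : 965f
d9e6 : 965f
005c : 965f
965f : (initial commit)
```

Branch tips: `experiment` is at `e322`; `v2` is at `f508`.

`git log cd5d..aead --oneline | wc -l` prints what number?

Reachable from aead: {005c, 5e31, 6bde, 8a1a, 965f, 96ae, aead, bfa1, cd5d, d9e6}.
Reachable from cd5d: {005c, 8a1a, 965f, bfa1, cd5d}.
In aead's history but not cd5d's: {5e31, 6bde, 96ae, aead, d9e6} — 5 commits.

5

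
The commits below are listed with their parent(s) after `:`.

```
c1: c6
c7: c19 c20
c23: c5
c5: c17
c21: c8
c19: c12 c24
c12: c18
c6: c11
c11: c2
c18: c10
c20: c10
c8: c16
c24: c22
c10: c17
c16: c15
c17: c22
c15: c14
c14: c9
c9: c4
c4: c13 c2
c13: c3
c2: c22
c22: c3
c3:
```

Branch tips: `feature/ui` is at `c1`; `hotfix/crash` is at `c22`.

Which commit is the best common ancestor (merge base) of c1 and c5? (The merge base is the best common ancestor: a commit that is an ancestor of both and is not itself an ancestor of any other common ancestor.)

c22

Ancestors of c1: {c1, c11, c2, c22, c3, c6}.
Ancestors of c5: {c17, c22, c3, c5}.
Common ancestors: {c22, c3}.
Among these, c22 is not an ancestor of any other common ancestor — it is the merge base.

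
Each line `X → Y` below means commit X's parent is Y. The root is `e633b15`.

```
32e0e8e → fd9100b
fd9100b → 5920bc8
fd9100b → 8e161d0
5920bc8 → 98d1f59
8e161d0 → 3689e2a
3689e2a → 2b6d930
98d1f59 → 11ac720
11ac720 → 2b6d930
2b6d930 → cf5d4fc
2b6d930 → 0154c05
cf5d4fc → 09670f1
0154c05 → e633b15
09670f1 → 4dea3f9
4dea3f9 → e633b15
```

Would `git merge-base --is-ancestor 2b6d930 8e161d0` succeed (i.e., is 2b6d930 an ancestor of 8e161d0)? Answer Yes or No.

Yes

Ancestors of 8e161d0 (commits reachable by following parents): {0154c05, 09670f1, 2b6d930, 3689e2a, 4dea3f9, 8e161d0, cf5d4fc, e633b15}.
2b6d930 is in that set, so it is an ancestor of 8e161d0.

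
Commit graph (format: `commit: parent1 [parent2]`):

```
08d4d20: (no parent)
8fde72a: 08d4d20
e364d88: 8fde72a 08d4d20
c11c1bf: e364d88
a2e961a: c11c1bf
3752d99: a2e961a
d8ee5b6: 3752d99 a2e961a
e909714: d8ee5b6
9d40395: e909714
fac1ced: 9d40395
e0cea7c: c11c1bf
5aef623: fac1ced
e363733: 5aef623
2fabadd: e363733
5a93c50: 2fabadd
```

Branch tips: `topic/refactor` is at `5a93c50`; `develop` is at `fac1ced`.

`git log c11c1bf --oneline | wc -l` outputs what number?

Walking parent pointers from c11c1bf: reachable set = {08d4d20, 8fde72a, c11c1bf, e364d88}.
That is 4 commits.

4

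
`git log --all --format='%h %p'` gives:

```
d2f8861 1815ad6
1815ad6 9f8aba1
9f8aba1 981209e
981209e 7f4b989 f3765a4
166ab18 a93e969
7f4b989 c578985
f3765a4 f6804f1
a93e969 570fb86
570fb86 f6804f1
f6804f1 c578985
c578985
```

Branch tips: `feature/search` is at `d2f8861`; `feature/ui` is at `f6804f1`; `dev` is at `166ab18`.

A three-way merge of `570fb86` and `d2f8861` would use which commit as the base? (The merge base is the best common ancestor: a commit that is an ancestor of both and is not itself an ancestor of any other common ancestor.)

f6804f1

Ancestors of 570fb86: {570fb86, c578985, f6804f1}.
Ancestors of d2f8861: {1815ad6, 7f4b989, 981209e, 9f8aba1, c578985, d2f8861, f3765a4, f6804f1}.
Common ancestors: {c578985, f6804f1}.
Among these, f6804f1 is not an ancestor of any other common ancestor — it is the merge base.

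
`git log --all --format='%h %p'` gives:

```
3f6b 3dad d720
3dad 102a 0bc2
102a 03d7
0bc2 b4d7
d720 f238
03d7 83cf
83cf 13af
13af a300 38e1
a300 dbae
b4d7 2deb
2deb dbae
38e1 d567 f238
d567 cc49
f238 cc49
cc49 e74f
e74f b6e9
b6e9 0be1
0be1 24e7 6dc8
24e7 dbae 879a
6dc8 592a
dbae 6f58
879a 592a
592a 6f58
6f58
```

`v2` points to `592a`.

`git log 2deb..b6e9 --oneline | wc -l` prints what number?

Reachable from b6e9: {0be1, 24e7, 592a, 6dc8, 6f58, 879a, b6e9, dbae}.
Reachable from 2deb: {2deb, 6f58, dbae}.
In b6e9's history but not 2deb's: {0be1, 24e7, 592a, 6dc8, 879a, b6e9} — 6 commits.

6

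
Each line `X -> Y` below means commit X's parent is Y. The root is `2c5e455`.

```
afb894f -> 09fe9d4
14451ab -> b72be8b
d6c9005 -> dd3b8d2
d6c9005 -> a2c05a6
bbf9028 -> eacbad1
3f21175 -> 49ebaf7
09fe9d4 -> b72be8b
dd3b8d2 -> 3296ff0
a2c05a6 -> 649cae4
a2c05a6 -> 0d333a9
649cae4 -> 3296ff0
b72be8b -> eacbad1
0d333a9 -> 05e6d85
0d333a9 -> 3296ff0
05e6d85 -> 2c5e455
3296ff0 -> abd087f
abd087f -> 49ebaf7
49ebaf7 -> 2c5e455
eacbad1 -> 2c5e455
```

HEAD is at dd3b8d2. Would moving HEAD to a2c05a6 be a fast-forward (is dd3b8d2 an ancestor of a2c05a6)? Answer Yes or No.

A fast-forward from dd3b8d2 to a2c05a6 is possible iff dd3b8d2 is an ancestor of a2c05a6.
Ancestors of a2c05a6: {05e6d85, 0d333a9, 2c5e455, 3296ff0, 49ebaf7, 649cae4, a2c05a6, abd087f}.
dd3b8d2 is not among them, so fast-forward is not possible.

No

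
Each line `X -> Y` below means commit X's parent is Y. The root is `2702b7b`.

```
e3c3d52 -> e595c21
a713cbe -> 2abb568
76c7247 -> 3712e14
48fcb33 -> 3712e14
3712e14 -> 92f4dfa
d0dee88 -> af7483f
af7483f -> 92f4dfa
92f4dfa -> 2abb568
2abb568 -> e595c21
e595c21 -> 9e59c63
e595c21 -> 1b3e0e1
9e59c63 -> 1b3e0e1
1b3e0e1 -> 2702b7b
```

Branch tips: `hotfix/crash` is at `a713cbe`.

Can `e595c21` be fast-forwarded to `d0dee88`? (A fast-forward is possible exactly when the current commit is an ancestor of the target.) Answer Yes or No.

A fast-forward from e595c21 to d0dee88 is possible iff e595c21 is an ancestor of d0dee88.
Ancestors of d0dee88: {1b3e0e1, 2702b7b, 2abb568, 92f4dfa, 9e59c63, af7483f, d0dee88, e595c21}.
e595c21 is among them, so fast-forward is possible.

Yes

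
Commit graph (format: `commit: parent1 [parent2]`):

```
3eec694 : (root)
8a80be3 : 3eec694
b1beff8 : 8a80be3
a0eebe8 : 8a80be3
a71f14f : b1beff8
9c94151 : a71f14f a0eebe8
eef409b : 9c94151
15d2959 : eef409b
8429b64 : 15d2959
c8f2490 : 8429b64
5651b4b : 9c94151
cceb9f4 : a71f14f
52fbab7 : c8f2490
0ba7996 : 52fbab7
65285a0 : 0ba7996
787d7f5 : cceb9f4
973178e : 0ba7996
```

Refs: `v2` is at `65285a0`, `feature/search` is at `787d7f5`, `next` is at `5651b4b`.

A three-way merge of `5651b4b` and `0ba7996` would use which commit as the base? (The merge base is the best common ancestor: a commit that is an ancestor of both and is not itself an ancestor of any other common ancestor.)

9c94151

Ancestors of 5651b4b: {3eec694, 5651b4b, 8a80be3, 9c94151, a0eebe8, a71f14f, b1beff8}.
Ancestors of 0ba7996: {0ba7996, 15d2959, 3eec694, 52fbab7, 8429b64, 8a80be3, 9c94151, a0eebe8, a71f14f, b1beff8, c8f2490, eef409b}.
Common ancestors: {3eec694, 8a80be3, 9c94151, a0eebe8, a71f14f, b1beff8}.
Among these, 9c94151 is not an ancestor of any other common ancestor — it is the merge base.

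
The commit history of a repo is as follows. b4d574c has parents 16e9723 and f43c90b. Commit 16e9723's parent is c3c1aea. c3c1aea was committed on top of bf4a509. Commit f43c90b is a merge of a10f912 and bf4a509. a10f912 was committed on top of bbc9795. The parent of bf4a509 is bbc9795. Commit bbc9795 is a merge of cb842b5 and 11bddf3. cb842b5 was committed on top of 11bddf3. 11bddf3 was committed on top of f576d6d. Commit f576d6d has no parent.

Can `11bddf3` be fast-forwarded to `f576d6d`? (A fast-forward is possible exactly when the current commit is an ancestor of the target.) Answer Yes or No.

No

A fast-forward from 11bddf3 to f576d6d is possible iff 11bddf3 is an ancestor of f576d6d.
Ancestors of f576d6d: {f576d6d}.
11bddf3 is not among them, so fast-forward is not possible.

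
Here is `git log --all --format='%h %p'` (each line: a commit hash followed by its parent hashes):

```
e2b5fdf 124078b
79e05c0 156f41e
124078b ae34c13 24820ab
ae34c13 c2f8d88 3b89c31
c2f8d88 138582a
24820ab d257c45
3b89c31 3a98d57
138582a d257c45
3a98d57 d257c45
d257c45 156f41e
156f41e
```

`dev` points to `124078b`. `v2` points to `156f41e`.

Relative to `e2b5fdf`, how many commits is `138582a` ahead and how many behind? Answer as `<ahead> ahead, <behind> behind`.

Reachable from 138582a: {138582a, 156f41e, d257c45}.
Reachable from e2b5fdf: {124078b, 138582a, 156f41e, 24820ab, 3a98d57, 3b89c31, ae34c13, c2f8d88, d257c45, e2b5fdf}.
Only in 138582a's history (ahead): {} — 0.
Only in e2b5fdf's history (behind): {124078b, 24820ab, 3a98d57, 3b89c31, ae34c13, c2f8d88, e2b5fdf} — 7.

0 ahead, 7 behind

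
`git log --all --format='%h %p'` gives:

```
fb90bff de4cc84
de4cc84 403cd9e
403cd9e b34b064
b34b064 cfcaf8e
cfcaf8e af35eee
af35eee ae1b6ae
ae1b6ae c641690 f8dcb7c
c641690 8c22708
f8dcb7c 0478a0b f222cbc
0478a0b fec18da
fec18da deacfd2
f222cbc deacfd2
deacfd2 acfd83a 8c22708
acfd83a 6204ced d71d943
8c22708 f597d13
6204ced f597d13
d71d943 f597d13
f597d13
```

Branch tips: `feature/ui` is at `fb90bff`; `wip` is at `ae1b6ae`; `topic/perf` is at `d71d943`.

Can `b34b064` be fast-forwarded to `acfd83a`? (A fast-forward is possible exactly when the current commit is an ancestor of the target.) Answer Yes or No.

No

A fast-forward from b34b064 to acfd83a is possible iff b34b064 is an ancestor of acfd83a.
Ancestors of acfd83a: {6204ced, acfd83a, d71d943, f597d13}.
b34b064 is not among them, so fast-forward is not possible.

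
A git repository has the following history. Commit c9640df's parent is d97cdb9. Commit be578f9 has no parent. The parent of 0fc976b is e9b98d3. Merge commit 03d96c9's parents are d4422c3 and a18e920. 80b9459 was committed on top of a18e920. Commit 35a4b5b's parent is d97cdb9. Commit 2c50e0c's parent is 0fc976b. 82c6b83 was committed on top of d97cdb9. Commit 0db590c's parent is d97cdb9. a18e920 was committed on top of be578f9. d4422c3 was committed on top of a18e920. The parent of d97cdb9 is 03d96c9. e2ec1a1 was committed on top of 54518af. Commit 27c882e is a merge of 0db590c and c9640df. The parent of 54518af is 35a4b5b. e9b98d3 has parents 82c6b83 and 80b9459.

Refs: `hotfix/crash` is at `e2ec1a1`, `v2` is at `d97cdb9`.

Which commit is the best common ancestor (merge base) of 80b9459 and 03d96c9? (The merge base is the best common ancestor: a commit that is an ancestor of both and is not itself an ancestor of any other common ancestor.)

Ancestors of 80b9459: {80b9459, a18e920, be578f9}.
Ancestors of 03d96c9: {03d96c9, a18e920, be578f9, d4422c3}.
Common ancestors: {a18e920, be578f9}.
Among these, a18e920 is not an ancestor of any other common ancestor — it is the merge base.

a18e920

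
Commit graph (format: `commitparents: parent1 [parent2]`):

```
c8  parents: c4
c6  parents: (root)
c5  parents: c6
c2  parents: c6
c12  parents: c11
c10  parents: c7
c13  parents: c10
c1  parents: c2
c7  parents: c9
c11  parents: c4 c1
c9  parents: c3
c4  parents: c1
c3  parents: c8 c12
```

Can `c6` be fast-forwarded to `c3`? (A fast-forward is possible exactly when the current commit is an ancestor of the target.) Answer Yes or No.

Yes

A fast-forward from c6 to c3 is possible iff c6 is an ancestor of c3.
Ancestors of c3: {c1, c11, c12, c2, c3, c4, c6, c8}.
c6 is among them, so fast-forward is possible.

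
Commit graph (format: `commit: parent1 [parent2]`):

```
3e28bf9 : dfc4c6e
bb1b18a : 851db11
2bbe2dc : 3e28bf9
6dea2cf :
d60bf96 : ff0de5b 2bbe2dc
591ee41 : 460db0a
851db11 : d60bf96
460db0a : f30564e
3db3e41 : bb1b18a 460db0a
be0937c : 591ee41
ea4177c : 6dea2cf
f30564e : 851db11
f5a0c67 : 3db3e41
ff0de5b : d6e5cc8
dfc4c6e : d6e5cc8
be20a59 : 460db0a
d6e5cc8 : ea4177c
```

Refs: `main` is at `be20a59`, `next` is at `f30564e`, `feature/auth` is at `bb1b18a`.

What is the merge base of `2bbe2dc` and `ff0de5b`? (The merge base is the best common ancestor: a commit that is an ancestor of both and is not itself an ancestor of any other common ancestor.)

d6e5cc8

Ancestors of 2bbe2dc: {2bbe2dc, 3e28bf9, 6dea2cf, d6e5cc8, dfc4c6e, ea4177c}.
Ancestors of ff0de5b: {6dea2cf, d6e5cc8, ea4177c, ff0de5b}.
Common ancestors: {6dea2cf, d6e5cc8, ea4177c}.
Among these, d6e5cc8 is not an ancestor of any other common ancestor — it is the merge base.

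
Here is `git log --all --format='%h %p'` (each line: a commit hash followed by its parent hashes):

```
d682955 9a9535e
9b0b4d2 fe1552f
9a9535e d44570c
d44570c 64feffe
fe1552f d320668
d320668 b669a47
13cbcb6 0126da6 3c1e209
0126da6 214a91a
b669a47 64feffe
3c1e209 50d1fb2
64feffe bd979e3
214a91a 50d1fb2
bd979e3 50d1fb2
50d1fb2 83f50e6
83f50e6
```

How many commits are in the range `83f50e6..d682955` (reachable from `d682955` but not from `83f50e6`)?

Reachable from d682955: {50d1fb2, 64feffe, 83f50e6, 9a9535e, bd979e3, d44570c, d682955}.
Reachable from 83f50e6: {83f50e6}.
In d682955's history but not 83f50e6's: {50d1fb2, 64feffe, 9a9535e, bd979e3, d44570c, d682955} — 6 commits.

6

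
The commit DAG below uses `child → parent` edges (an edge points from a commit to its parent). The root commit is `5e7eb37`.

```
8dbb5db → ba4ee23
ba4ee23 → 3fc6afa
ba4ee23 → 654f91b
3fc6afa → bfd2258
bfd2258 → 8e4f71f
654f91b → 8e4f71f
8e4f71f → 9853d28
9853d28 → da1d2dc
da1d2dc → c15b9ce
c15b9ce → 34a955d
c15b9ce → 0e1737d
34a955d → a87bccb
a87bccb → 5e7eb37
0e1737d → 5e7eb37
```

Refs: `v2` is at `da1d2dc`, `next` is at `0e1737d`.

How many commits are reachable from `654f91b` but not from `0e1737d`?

7

Reachable from 654f91b: {0e1737d, 34a955d, 5e7eb37, 654f91b, 8e4f71f, 9853d28, a87bccb, c15b9ce, da1d2dc}.
Reachable from 0e1737d: {0e1737d, 5e7eb37}.
In 654f91b's history but not 0e1737d's: {34a955d, 654f91b, 8e4f71f, 9853d28, a87bccb, c15b9ce, da1d2dc} — 7 commits.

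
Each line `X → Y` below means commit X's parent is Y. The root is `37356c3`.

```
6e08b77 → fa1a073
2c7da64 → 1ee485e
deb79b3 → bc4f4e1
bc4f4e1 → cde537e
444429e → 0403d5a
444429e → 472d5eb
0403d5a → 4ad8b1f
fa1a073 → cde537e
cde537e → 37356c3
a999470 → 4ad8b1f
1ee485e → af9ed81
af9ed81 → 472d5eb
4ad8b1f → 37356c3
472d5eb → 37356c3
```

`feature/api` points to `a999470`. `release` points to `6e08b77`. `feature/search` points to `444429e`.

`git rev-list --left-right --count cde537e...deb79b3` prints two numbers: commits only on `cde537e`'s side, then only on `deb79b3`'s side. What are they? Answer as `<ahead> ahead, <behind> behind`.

Reachable from cde537e: {37356c3, cde537e}.
Reachable from deb79b3: {37356c3, bc4f4e1, cde537e, deb79b3}.
Only in cde537e's history (ahead): {} — 0.
Only in deb79b3's history (behind): {bc4f4e1, deb79b3} — 2.

0 ahead, 2 behind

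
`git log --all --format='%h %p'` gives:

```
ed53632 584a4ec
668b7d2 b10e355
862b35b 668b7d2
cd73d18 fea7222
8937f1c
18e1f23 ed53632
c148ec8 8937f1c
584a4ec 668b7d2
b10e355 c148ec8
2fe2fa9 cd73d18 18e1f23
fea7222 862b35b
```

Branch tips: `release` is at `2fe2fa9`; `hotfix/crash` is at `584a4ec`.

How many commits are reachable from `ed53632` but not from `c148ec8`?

4

Reachable from ed53632: {584a4ec, 668b7d2, 8937f1c, b10e355, c148ec8, ed53632}.
Reachable from c148ec8: {8937f1c, c148ec8}.
In ed53632's history but not c148ec8's: {584a4ec, 668b7d2, b10e355, ed53632} — 4 commits.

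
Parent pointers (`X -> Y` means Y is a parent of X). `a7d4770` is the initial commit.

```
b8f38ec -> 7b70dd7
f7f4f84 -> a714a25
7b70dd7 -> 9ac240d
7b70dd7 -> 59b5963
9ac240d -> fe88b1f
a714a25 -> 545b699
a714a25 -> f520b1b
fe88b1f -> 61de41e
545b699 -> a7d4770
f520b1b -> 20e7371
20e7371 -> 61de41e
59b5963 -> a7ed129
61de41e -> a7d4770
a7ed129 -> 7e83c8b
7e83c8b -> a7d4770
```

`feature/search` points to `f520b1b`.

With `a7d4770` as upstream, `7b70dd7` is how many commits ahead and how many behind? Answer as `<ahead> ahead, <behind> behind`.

7 ahead, 0 behind

Reachable from 7b70dd7: {59b5963, 61de41e, 7b70dd7, 7e83c8b, 9ac240d, a7d4770, a7ed129, fe88b1f}.
Reachable from a7d4770: {a7d4770}.
Only in 7b70dd7's history (ahead): {59b5963, 61de41e, 7b70dd7, 7e83c8b, 9ac240d, a7ed129, fe88b1f} — 7.
Only in a7d4770's history (behind): {} — 0.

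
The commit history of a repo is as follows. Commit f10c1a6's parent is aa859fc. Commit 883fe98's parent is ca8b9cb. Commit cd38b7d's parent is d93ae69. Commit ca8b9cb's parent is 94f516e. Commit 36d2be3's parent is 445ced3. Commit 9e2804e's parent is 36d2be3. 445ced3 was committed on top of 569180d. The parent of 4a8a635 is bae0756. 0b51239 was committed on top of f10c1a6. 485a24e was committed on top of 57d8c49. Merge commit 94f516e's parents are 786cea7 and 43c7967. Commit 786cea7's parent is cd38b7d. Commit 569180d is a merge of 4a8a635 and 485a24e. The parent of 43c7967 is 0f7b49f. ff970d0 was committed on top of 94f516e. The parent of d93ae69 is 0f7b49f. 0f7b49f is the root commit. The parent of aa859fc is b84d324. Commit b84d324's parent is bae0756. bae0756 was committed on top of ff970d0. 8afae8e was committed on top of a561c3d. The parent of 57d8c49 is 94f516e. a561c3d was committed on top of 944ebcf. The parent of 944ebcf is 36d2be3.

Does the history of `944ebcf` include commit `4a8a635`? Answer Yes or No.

Ancestors of 944ebcf (commits reachable by following parents): {0f7b49f, 36d2be3, 43c7967, 445ced3, 485a24e, 4a8a635, 569180d, 57d8c49, 786cea7, 944ebcf, 94f516e, bae0756, cd38b7d, d93ae69, ff970d0}.
4a8a635 is in that set, so it is an ancestor of 944ebcf.

Yes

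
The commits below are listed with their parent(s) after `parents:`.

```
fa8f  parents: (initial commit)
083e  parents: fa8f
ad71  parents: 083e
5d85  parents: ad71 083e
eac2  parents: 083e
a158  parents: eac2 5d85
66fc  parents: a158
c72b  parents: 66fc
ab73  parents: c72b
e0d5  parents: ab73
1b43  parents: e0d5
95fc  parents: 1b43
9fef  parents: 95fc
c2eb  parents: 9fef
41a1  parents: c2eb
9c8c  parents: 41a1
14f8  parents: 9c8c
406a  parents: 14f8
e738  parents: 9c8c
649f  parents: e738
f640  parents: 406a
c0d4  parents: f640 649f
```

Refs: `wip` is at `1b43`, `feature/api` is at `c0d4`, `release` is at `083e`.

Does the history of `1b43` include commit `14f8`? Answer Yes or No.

Ancestors of 1b43: {083e, 1b43, 5d85, 66fc, a158, ab73, ad71, c72b, e0d5, eac2, fa8f}.
14f8 is not in that set, so it is not an ancestor of 1b43.

No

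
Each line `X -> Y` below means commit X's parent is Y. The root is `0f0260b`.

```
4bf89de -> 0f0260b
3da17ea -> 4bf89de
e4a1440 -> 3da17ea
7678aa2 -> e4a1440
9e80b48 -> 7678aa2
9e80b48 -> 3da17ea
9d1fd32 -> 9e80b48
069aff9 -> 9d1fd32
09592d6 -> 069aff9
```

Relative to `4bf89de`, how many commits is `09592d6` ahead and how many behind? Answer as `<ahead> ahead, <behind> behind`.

7 ahead, 0 behind

Reachable from 09592d6: {069aff9, 09592d6, 0f0260b, 3da17ea, 4bf89de, 7678aa2, 9d1fd32, 9e80b48, e4a1440}.
Reachable from 4bf89de: {0f0260b, 4bf89de}.
Only in 09592d6's history (ahead): {069aff9, 09592d6, 3da17ea, 7678aa2, 9d1fd32, 9e80b48, e4a1440} — 7.
Only in 4bf89de's history (behind): {} — 0.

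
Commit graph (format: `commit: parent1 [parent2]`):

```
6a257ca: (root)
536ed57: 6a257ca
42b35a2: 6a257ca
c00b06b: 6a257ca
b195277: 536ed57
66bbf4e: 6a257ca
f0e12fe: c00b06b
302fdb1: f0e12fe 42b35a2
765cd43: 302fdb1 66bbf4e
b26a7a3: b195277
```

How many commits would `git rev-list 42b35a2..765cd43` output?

5

Reachable from 765cd43: {302fdb1, 42b35a2, 66bbf4e, 6a257ca, 765cd43, c00b06b, f0e12fe}.
Reachable from 42b35a2: {42b35a2, 6a257ca}.
In 765cd43's history but not 42b35a2's: {302fdb1, 66bbf4e, 765cd43, c00b06b, f0e12fe} — 5 commits.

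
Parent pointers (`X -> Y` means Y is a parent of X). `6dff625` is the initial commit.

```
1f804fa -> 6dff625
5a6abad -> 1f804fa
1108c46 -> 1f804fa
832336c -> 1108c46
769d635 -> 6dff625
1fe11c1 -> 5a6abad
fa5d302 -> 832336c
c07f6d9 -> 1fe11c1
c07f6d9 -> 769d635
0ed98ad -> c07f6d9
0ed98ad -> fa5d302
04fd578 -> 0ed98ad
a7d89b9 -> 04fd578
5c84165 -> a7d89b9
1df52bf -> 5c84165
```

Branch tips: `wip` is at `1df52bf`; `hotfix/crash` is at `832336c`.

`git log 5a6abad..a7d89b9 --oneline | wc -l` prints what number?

9

Reachable from a7d89b9: {04fd578, 0ed98ad, 1108c46, 1f804fa, 1fe11c1, 5a6abad, 6dff625, 769d635, 832336c, a7d89b9, c07f6d9, fa5d302}.
Reachable from 5a6abad: {1f804fa, 5a6abad, 6dff625}.
In a7d89b9's history but not 5a6abad's: {04fd578, 0ed98ad, 1108c46, 1fe11c1, 769d635, 832336c, a7d89b9, c07f6d9, fa5d302} — 9 commits.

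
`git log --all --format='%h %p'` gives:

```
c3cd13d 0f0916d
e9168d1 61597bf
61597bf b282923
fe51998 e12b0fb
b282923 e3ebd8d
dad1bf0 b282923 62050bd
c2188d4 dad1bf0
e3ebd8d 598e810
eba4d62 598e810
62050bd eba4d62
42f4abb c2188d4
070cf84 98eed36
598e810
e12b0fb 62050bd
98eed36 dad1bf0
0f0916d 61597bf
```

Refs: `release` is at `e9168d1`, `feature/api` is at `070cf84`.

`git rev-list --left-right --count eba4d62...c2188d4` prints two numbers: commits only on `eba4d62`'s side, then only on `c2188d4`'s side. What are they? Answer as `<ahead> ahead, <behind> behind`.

Reachable from eba4d62: {598e810, eba4d62}.
Reachable from c2188d4: {598e810, 62050bd, b282923, c2188d4, dad1bf0, e3ebd8d, eba4d62}.
Only in eba4d62's history (ahead): {} — 0.
Only in c2188d4's history (behind): {62050bd, b282923, c2188d4, dad1bf0, e3ebd8d} — 5.

0 ahead, 5 behind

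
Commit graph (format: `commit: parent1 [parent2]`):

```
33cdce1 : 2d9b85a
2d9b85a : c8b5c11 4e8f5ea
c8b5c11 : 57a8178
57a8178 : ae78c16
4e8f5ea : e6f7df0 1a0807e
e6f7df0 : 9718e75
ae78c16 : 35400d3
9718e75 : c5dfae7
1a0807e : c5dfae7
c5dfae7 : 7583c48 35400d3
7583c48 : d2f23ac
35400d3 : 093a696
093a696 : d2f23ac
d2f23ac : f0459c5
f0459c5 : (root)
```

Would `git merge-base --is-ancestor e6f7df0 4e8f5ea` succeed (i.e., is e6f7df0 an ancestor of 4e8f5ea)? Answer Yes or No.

Yes

Ancestors of 4e8f5ea (commits reachable by following parents): {093a696, 1a0807e, 35400d3, 4e8f5ea, 7583c48, 9718e75, c5dfae7, d2f23ac, e6f7df0, f0459c5}.
e6f7df0 is in that set, so it is an ancestor of 4e8f5ea.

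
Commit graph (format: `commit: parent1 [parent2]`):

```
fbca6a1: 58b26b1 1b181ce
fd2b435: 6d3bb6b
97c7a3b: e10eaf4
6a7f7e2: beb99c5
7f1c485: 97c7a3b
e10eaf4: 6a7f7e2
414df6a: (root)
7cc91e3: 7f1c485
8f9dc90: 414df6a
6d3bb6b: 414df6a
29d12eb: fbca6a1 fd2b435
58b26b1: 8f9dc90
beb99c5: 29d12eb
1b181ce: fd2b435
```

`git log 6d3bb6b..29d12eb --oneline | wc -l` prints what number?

6

Reachable from 29d12eb: {1b181ce, 29d12eb, 414df6a, 58b26b1, 6d3bb6b, 8f9dc90, fbca6a1, fd2b435}.
Reachable from 6d3bb6b: {414df6a, 6d3bb6b}.
In 29d12eb's history but not 6d3bb6b's: {1b181ce, 29d12eb, 58b26b1, 8f9dc90, fbca6a1, fd2b435} — 6 commits.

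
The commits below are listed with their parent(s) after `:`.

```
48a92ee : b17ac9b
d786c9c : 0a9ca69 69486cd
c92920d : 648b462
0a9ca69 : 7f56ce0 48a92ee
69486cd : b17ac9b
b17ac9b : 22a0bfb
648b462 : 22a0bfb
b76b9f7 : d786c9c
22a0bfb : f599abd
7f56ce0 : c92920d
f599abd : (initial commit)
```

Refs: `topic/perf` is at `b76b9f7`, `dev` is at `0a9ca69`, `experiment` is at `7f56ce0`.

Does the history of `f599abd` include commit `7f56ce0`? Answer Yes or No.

No

Ancestors of f599abd: {f599abd}.
7f56ce0 is not in that set, so it is not an ancestor of f599abd.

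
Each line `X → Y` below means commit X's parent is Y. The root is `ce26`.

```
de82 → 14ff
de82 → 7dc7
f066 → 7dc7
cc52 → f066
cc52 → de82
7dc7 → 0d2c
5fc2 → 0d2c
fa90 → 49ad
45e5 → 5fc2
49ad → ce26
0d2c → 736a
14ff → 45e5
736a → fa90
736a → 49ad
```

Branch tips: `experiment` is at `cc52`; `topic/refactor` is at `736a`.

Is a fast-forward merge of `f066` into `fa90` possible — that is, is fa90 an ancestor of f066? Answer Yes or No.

A fast-forward from fa90 to f066 is possible iff fa90 is an ancestor of f066.
Ancestors of f066: {0d2c, 49ad, 736a, 7dc7, ce26, f066, fa90}.
fa90 is among them, so fast-forward is possible.

Yes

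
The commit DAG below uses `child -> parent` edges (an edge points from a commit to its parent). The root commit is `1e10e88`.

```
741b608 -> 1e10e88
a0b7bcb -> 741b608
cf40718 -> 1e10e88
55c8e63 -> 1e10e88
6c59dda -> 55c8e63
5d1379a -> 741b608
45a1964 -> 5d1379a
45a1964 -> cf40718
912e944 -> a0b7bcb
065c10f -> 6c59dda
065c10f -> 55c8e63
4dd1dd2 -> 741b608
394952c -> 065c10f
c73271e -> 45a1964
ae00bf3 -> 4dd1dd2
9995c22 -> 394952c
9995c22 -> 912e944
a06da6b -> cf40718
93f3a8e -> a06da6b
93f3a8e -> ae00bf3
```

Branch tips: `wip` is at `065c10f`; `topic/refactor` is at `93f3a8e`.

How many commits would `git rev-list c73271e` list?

Walking parent pointers from c73271e: reachable set = {1e10e88, 45a1964, 5d1379a, 741b608, c73271e, cf40718}.
That is 6 commits.

6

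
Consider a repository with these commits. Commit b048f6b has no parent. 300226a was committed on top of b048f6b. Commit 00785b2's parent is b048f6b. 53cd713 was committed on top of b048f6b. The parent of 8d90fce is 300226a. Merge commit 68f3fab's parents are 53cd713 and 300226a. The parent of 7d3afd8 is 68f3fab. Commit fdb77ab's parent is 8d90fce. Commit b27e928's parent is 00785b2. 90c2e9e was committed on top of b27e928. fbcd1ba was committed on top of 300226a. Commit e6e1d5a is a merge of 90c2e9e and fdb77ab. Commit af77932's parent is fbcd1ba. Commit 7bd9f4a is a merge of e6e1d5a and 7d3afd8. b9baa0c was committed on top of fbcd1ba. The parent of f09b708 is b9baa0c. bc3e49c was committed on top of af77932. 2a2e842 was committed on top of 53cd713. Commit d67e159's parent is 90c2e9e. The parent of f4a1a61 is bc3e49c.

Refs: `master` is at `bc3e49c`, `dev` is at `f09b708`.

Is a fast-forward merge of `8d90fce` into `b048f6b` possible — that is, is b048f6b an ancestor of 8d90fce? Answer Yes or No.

A fast-forward from b048f6b to 8d90fce is possible iff b048f6b is an ancestor of 8d90fce.
Ancestors of 8d90fce: {300226a, 8d90fce, b048f6b}.
b048f6b is among them, so fast-forward is possible.

Yes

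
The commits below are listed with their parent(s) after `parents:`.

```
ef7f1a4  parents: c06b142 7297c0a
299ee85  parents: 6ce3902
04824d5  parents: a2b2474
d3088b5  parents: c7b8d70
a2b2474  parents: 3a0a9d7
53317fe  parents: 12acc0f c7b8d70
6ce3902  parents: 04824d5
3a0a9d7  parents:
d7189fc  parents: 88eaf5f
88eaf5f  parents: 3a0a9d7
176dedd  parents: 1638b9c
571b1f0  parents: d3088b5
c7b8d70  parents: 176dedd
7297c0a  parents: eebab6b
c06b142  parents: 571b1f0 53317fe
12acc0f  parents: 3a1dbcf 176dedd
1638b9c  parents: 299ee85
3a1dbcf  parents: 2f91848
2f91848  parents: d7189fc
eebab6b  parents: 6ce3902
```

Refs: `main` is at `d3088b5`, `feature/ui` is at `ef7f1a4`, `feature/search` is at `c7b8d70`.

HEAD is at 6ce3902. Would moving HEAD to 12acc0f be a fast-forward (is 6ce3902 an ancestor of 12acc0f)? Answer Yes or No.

Yes

A fast-forward from 6ce3902 to 12acc0f is possible iff 6ce3902 is an ancestor of 12acc0f.
Ancestors of 12acc0f: {04824d5, 12acc0f, 1638b9c, 176dedd, 299ee85, 2f91848, 3a0a9d7, 3a1dbcf, 6ce3902, 88eaf5f, a2b2474, d7189fc}.
6ce3902 is among them, so fast-forward is possible.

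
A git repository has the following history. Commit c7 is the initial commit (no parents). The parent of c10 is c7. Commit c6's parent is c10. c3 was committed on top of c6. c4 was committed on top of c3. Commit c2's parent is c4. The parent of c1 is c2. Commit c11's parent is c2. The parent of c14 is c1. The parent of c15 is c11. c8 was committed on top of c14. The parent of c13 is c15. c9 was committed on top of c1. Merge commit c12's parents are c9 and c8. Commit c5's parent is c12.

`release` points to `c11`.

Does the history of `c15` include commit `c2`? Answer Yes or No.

Yes

Ancestors of c15 (commits reachable by following parents): {c10, c11, c15, c2, c3, c4, c6, c7}.
c2 is in that set, so it is an ancestor of c15.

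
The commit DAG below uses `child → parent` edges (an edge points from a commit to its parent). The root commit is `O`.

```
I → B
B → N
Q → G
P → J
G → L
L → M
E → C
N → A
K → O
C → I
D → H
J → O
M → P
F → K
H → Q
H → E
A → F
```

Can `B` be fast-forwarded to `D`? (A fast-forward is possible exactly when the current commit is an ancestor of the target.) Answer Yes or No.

Yes

A fast-forward from B to D is possible iff B is an ancestor of D.
Ancestors of D: {A, B, C, D, E, F, G, H, I, J, K, L, M, N, O, P, Q}.
B is among them, so fast-forward is possible.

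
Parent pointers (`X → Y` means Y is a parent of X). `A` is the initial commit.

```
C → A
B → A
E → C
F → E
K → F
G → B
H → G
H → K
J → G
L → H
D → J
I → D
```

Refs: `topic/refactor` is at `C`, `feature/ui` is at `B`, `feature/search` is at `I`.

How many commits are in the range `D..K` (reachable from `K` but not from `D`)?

4

Reachable from K: {A, C, E, F, K}.
Reachable from D: {A, B, D, G, J}.
In K's history but not D's: {C, E, F, K} — 4 commits.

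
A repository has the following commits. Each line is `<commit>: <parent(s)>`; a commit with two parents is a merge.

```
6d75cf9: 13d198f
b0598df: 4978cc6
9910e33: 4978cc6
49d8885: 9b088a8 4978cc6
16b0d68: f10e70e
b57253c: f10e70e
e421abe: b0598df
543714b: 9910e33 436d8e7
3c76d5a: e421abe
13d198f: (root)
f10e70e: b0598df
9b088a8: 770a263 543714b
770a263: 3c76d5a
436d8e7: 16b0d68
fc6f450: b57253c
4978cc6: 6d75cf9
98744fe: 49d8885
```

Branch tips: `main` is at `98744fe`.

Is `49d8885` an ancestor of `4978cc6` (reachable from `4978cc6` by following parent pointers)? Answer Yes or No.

No

Ancestors of 4978cc6: {13d198f, 4978cc6, 6d75cf9}.
49d8885 is not in that set, so it is not an ancestor of 4978cc6.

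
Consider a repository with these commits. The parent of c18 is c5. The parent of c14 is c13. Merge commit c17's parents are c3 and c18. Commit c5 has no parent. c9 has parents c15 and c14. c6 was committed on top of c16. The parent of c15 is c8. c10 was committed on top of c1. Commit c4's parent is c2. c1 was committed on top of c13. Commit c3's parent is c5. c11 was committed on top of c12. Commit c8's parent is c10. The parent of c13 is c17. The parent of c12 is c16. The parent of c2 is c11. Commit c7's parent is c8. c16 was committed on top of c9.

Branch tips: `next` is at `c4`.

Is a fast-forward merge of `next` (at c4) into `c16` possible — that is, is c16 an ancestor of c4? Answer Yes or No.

A fast-forward from c16 to c4 is possible iff c16 is an ancestor of c4.
Ancestors of c4: {c1, c10, c11, c12, c13, c14, c15, c16, c17, c18, c2, c3, c4, c5, c8, c9}.
c16 is among them, so fast-forward is possible.

Yes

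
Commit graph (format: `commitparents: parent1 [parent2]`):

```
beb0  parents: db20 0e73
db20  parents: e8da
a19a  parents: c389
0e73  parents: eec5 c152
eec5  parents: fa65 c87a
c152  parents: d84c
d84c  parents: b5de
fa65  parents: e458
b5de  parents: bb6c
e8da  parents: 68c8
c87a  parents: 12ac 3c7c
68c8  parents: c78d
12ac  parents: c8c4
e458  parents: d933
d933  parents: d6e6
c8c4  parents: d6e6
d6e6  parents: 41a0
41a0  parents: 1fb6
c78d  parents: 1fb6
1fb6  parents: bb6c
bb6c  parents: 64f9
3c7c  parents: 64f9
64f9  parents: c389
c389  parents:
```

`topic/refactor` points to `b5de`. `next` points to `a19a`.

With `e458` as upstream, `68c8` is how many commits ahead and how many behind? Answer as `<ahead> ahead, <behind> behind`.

Reachable from 68c8: {1fb6, 64f9, 68c8, bb6c, c389, c78d}.
Reachable from e458: {1fb6, 41a0, 64f9, bb6c, c389, d6e6, d933, e458}.
Only in 68c8's history (ahead): {68c8, c78d} — 2.
Only in e458's history (behind): {41a0, d6e6, d933, e458} — 4.

2 ahead, 4 behind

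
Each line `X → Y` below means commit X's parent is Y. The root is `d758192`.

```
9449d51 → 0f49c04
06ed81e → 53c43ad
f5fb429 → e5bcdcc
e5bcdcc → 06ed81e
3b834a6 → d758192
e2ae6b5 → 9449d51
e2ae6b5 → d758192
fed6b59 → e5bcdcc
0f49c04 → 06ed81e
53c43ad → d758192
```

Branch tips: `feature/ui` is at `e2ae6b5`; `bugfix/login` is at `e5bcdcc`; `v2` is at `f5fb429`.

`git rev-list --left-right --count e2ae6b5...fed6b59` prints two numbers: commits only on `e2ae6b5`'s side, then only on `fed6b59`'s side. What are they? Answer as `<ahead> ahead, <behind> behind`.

3 ahead, 2 behind

Reachable from e2ae6b5: {06ed81e, 0f49c04, 53c43ad, 9449d51, d758192, e2ae6b5}.
Reachable from fed6b59: {06ed81e, 53c43ad, d758192, e5bcdcc, fed6b59}.
Only in e2ae6b5's history (ahead): {0f49c04, 9449d51, e2ae6b5} — 3.
Only in fed6b59's history (behind): {e5bcdcc, fed6b59} — 2.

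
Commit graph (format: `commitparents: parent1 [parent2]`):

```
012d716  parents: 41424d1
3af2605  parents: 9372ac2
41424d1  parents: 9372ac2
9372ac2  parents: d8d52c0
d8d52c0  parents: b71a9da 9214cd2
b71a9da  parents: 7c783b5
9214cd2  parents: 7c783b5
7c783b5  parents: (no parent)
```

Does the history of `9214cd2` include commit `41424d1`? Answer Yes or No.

No

Ancestors of 9214cd2: {7c783b5, 9214cd2}.
41424d1 is not in that set, so it is not an ancestor of 9214cd2.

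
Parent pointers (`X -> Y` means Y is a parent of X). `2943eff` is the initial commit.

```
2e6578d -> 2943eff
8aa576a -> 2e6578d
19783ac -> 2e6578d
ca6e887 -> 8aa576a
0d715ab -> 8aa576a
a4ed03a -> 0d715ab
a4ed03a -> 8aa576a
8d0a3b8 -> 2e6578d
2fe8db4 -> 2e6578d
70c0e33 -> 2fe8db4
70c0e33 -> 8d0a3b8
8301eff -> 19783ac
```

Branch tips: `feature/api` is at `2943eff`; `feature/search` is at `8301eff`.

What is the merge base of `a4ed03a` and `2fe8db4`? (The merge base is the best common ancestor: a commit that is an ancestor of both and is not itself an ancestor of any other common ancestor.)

Ancestors of a4ed03a: {0d715ab, 2943eff, 2e6578d, 8aa576a, a4ed03a}.
Ancestors of 2fe8db4: {2943eff, 2e6578d, 2fe8db4}.
Common ancestors: {2943eff, 2e6578d}.
Among these, 2e6578d is not an ancestor of any other common ancestor — it is the merge base.

2e6578d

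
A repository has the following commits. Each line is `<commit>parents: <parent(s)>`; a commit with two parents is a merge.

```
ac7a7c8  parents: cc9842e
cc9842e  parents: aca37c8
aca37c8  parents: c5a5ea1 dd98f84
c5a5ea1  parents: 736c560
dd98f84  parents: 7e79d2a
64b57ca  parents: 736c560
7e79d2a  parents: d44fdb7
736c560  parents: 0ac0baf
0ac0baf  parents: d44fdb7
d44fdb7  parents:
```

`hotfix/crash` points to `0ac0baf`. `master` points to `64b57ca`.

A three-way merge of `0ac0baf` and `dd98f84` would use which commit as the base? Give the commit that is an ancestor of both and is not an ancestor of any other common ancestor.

Ancestors of 0ac0baf: {0ac0baf, d44fdb7}.
Ancestors of dd98f84: {7e79d2a, d44fdb7, dd98f84}.
Common ancestors: {d44fdb7}.
The only common ancestor is d44fdb7, so it is the merge base.

d44fdb7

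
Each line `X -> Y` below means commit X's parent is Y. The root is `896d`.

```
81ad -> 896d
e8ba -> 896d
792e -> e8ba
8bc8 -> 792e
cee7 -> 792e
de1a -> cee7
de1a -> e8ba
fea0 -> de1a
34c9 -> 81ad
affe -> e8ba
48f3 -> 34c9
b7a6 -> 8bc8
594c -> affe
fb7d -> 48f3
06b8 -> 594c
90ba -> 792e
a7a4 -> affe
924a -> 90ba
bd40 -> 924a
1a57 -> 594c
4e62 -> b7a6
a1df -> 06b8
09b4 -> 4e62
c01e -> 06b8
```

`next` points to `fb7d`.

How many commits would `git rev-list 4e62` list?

Walking parent pointers from 4e62: reachable set = {4e62, 792e, 896d, 8bc8, b7a6, e8ba}.
That is 6 commits.

6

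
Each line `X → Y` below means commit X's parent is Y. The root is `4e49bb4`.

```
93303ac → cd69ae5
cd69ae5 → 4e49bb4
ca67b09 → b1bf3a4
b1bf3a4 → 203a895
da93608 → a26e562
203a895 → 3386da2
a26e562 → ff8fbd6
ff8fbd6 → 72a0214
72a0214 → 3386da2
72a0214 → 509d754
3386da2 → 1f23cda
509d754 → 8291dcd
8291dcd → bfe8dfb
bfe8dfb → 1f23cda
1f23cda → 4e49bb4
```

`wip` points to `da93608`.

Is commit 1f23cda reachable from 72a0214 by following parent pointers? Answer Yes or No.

Ancestors of 72a0214 (commits reachable by following parents): {1f23cda, 3386da2, 4e49bb4, 509d754, 72a0214, 8291dcd, bfe8dfb}.
1f23cda is in that set, so it is an ancestor of 72a0214.

Yes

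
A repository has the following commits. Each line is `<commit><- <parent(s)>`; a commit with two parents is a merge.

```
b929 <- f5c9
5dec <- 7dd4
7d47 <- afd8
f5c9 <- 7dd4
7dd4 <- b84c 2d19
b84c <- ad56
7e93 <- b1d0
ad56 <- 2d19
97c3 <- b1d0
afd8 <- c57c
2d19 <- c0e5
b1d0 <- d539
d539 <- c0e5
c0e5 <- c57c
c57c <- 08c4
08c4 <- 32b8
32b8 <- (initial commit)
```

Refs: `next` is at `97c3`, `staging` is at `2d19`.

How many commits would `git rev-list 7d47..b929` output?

7

Reachable from b929: {08c4, 2d19, 32b8, 7dd4, ad56, b84c, b929, c0e5, c57c, f5c9}.
Reachable from 7d47: {08c4, 32b8, 7d47, afd8, c57c}.
In b929's history but not 7d47's: {2d19, 7dd4, ad56, b84c, b929, c0e5, f5c9} — 7 commits.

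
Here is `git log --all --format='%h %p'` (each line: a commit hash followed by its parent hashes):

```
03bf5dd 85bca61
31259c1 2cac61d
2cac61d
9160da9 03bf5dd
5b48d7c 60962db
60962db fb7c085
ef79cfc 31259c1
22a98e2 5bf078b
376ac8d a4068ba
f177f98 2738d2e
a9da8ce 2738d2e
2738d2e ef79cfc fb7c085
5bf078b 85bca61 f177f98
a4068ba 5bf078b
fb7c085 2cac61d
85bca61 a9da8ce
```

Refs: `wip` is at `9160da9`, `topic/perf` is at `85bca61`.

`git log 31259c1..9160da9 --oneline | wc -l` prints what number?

Reachable from 9160da9: {03bf5dd, 2738d2e, 2cac61d, 31259c1, 85bca61, 9160da9, a9da8ce, ef79cfc, fb7c085}.
Reachable from 31259c1: {2cac61d, 31259c1}.
In 9160da9's history but not 31259c1's: {03bf5dd, 2738d2e, 85bca61, 9160da9, a9da8ce, ef79cfc, fb7c085} — 7 commits.

7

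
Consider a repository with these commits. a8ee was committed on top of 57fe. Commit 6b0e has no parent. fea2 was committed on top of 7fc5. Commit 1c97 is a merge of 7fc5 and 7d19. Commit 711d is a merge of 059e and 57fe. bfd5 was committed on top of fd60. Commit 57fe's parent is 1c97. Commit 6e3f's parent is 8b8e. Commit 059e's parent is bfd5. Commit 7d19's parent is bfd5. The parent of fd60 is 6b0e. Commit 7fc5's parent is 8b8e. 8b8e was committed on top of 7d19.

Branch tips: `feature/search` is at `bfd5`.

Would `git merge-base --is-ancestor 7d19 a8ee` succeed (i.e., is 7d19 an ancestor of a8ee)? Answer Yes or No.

Yes

Ancestors of a8ee (commits reachable by following parents): {1c97, 57fe, 6b0e, 7d19, 7fc5, 8b8e, a8ee, bfd5, fd60}.
7d19 is in that set, so it is an ancestor of a8ee.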